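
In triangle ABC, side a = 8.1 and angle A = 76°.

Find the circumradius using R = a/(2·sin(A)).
R = a/(2·sin(A)) = 8.1/(2·sin(76°))
R = 8.1/(2·0.970296) = 8.1/1.940591 = 4.174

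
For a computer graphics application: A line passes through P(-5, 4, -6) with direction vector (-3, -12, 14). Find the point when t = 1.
P(1) = (-5 + (-3)(1), 4 + (-12)(1), -6 + 14(1)) = (-8, -8, 8)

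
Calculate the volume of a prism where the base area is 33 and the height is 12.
Volume = base area * height
Volume = 33 * 12
Volume = 396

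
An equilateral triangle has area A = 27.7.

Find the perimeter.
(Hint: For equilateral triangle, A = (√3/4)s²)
A = (√3/4)s²  →  s² = 4A/√3 = 4·27.7/√3 = 63.9704
s = 7.99815
Perimeter = 3s = 23.99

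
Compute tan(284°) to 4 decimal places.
tan(284 degrees) = -4.0108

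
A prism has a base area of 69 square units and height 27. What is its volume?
Volume = base area * height
Volume = 69 * 27
Volume = 1863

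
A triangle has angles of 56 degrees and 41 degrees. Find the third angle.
Sum of angles in a triangle = 180 degrees
Third angle = 180 - 56 - 41
Third angle = 83 degrees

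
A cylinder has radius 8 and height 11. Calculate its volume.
Volume = pi * r² * h
Volume = pi * 8² * 11
Volume = pi * 64 * 11
Volume = pi * 704
Volume = 2211.68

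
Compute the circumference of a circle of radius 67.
Circumference = 2 * pi * r
Circumference = 2 * pi * 67
Circumference = 420.97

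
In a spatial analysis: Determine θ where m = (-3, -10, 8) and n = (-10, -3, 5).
m·n = 100, |m|² = 173, |n|² = 134
cos θ = 100/√23182 ≈ 0.6568
θ ≈ 48.94°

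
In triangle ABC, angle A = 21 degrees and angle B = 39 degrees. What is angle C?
Sum of angles in a triangle = 180 degrees
Third angle = 180 - 21 - 39
Third angle = 120 degrees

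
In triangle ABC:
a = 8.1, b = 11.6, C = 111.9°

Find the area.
Using A = ½ab·sin(C):
A = ½·8.1·11.6·sin(111.9°) = ½·93.96·0.927836 = 43.59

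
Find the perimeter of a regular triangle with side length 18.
Perimeter = number of sides * side length
Perimeter = 3 * 18
Perimeter = 54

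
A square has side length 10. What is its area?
Area = s²
Area = 10²
Area = 100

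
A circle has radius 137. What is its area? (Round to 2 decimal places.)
Area = pi * r²
Area = pi * 137²
Area = pi * 18769
Area = 58964.55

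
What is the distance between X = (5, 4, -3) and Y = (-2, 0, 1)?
d = √[(-7)² + (-4)² + (4)²] = √81 = 9.0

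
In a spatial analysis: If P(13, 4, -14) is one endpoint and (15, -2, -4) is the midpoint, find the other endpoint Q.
Q = (2×15 - 13, 2×(-2) - 4, 2×(-4) - (-14)) = (17, -8, 6)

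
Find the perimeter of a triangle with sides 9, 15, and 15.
Perimeter = sum of all sides
Perimeter = 9 + 15 + 15
Perimeter = 39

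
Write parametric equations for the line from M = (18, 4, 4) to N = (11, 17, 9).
Direction vector d = N - M = (-7, 13, 5)
x = 18 - 7t, y = 4 + 13t, z = 4 + 5t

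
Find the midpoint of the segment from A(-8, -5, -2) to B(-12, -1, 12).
Midpoint = ((-8-12)/2, (-5-1)/2, (-2+12)/2) = (-10, -3, 5)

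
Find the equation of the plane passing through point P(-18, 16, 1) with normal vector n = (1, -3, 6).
d = n·P = (1)(-18) + (-3)(16) + (6)(1) = -60
Plane: x - 3y + 6z = -60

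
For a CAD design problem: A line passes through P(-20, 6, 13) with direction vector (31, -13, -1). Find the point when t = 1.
P(1) = (-20 + 31(1), 6 + (-13)(1), 13 + (-1)(1)) = (11, -7, 12)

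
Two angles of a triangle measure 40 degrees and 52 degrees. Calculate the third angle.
Sum of angles in a triangle = 180 degrees
Third angle = 180 - 40 - 52
Third angle = 88 degrees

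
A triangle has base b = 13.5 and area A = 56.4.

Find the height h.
A = ½bh  →  h = 2A/b
h = 2·56.4/13.5 = 8.356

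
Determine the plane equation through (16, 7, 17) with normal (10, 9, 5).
d = n·P = (10)(16) + (9)(7) + (5)(17) = 308
Plane: 10x + 9y + 5z = 308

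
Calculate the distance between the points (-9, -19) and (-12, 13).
Using the distance formula: d = sqrt((x₂-x₁)² + (y₂-y₁)²)
dx = (-12) - (-9) = -3
dy = 13 - (-19) = 32
d = sqrt((-3)² + 32²) = sqrt(9 + 1024) = sqrt(1033) = 32.14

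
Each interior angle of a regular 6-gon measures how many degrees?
Interior angle of a regular n-gon = (n-2)*180/n
Interior angle = (6-2)*180/6
Interior angle = 4*180/6
Interior angle = 720/6
Interior angle = 120 degrees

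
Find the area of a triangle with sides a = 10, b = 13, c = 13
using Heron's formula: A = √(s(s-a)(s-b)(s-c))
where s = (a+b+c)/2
s = (10+13+13)/2 = 18
A = √(18·8·5·5) = √3600 = 60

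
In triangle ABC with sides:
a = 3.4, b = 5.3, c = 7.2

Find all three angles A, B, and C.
By the law of cosines:
cos(A) = (b² + c² - a²)/(2bc) = 0.895833  →  A = 26.38°
cos(B) = (a² + c² - b²)/(2ac) = 0.721201  →  B = 43.85°
cos(C) = (a² + b² - c²)/(2ab) = -0.338235  →  C = 109.8°
Check: A + B + C = 180.0° ✓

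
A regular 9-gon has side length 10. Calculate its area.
For a regular 9-gon with side length s = 10:
Apothem a = s / (2*tan(pi/9)) = 10 / (2*tan(pi/9)) ≈ 13.7374
Perimeter P = 9 * 10 = 90
Area = (1/2) * P * a = (1/2) * 90 * 13.7374 = 618.18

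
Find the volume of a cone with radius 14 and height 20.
Volume = (1/3) * pi * r² * h
Volume = (1/3) * pi * 14² * 20
Volume = (1/3) * pi * 196 * 20
Volume = (1/3) * pi * 3920
Volume = 4105.01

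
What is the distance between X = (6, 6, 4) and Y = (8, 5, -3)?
d = √[(2)² + (-1)² + (-7)²] = √54 = 7.348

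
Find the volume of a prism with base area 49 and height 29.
Volume = base area * height
Volume = 49 * 29
Volume = 1421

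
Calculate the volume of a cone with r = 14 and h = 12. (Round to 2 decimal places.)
Volume = (1/3) * pi * r² * h
Volume = (1/3) * pi * 14² * 12
Volume = (1/3) * pi * 196 * 12
Volume = (1/3) * pi * 2352
Volume = 2463.01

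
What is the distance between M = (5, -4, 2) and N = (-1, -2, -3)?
d = √[(-6)² + (2)² + (-5)²] = √65 = 8.062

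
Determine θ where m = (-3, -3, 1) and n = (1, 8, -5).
m·n = -32, |m|² = 19, |n|² = 90
cos θ = -32/√1710 ≈ -0.7738
θ ≈ 140.7°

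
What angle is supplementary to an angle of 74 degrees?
Supplementary angles sum to 180 degrees.
Other angle = 180 - 74
Other angle = 106 degrees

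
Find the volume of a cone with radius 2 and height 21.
Volume = (1/3) * pi * r² * h
Volume = (1/3) * pi * 2² * 21
Volume = (1/3) * pi * 4 * 21
Volume = (1/3) * pi * 84
Volume = 87.96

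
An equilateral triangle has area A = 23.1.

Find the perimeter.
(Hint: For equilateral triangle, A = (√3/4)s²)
A = (√3/4)s²  →  s² = 4A/√3 = 4·23.1/√3 = 53.3472
s = 7.30391
Perimeter = 3s = 21.91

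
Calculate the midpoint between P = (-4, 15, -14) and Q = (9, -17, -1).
Midpoint = ((-4+9)/2, (15-17)/2, (-14-1)/2) = (2.5, -1, -7.5)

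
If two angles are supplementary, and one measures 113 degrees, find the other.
Supplementary angles sum to 180 degrees.
Other angle = 180 - 113
Other angle = 67 degrees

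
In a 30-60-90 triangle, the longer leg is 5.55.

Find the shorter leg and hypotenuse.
In a 30-60-90 triangle, sides are in ratio 1 : √3 : 2.
Long leg = short leg·√3  →  short leg = 5.55/√3 = 3.204
Hypotenuse = 2·(short leg) = 2·5.55/√3 = 6.409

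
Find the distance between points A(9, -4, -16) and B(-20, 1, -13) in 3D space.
d = √[(-29)² + (5)² + (3)²] = √875 = 29.58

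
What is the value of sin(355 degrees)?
sin(355 degrees) = -0.0872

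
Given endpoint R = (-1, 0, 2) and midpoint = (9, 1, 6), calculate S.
S = (2×9 - (-1), 2×1 - 0, 2×6 - 2) = (19, 2, 10)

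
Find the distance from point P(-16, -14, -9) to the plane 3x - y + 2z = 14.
d = |3(-16) + (-1)(-14) + 2(-9) - (14)| / √(3² + (-1)² + 2²) = 66/√14 = 17.64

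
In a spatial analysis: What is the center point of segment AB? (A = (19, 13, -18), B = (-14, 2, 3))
Midpoint = ((19-14)/2, (13+2)/2, (-18+3)/2) = (2.5, 7.5, -7.5)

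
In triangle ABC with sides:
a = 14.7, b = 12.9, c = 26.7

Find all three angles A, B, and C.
By the law of cosines:
cos(A) = (b² + c² - a²)/(2bc) = 0.962765  →  A = 15.68°
cos(B) = (a² + c² - b²)/(2ac) = 0.971452  →  B = 13.72°
cos(C) = (a² + b² - c²)/(2ab) = -0.871144  →  C = 150.6°
Check: A + B + C = 180.0° ✓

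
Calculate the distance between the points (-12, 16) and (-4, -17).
Using the distance formula: d = sqrt((x₂-x₁)² + (y₂-y₁)²)
dx = (-4) - (-12) = 8
dy = (-17) - 16 = -33
d = sqrt(8² + (-33)²) = sqrt(64 + 1089) = sqrt(1153) = 33.96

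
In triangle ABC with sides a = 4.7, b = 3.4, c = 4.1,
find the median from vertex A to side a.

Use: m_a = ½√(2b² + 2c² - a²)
m_a = ½√(2·3.4² + 2·4.1² - 4.7²)
m_a = ½√(23.12 + 33.62 - 22.09) = ½√34.65 = 2.943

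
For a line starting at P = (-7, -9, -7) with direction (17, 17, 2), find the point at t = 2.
P(2) = (-7 + 17(2), -9 + 17(2), -7 + 2(2)) = (27, 25, -3)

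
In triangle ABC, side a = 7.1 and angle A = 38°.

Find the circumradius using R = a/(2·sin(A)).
R = a/(2·sin(A)) = 7.1/(2·sin(38°))
R = 7.1/(2·0.615661) = 7.1/1.231323 = 5.766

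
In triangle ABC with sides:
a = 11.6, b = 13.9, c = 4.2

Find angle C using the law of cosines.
cos(C) = (a² + b² - c²)/(2ab)
cos(C) = (11.6² + 13.9² - 4.2²)/(2·11.6·13.9) = 310.13/322.48 = 0.961703
C = arccos(0.961703) = 15.91°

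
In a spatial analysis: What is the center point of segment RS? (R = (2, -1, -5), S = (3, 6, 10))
Midpoint = ((2+3)/2, (-1+6)/2, (-5+10)/2) = (2.5, 2.5, 2.5)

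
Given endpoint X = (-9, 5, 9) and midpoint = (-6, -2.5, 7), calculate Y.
Y = (2×(-6) - (-9), 2×(-2.5) - 5, 2×7 - 9) = (-3, -10, 5)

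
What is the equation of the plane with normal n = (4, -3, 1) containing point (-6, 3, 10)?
d = n·P = (4)(-6) + (-3)(3) + (1)(10) = -23
Plane: 4x - 3y + z = -23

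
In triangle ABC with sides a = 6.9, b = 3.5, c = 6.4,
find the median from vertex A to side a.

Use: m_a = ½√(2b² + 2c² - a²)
m_a = ½√(2·3.5² + 2·6.4² - 6.9²)
m_a = ½√(24.5 + 81.92 - 47.61) = ½√58.81 = 3.834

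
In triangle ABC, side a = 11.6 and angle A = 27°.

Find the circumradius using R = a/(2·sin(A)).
R = a/(2·sin(A)) = 11.6/(2·sin(27°))
R = 11.6/(2·0.453990) = 11.6/0.907981 = 12.78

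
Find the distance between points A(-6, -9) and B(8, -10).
Using the distance formula: d = sqrt((x₂-x₁)² + (y₂-y₁)²)
dx = 8 - (-6) = 14
dy = (-10) - (-9) = -1
d = sqrt(14² + (-1)²) = sqrt(196 + 1) = sqrt(197) = 14.04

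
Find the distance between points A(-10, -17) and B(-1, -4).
Using the distance formula: d = sqrt((x₂-x₁)² + (y₂-y₁)²)
dx = (-1) - (-10) = 9
dy = (-4) - (-17) = 13
d = sqrt(9² + 13²) = sqrt(81 + 169) = sqrt(250) = 15.81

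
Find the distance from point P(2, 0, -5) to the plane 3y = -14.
d = |0(2) + 3(0) + 0(-5) - (-14)| / √(0² + 3² + 0²) = 14/√9 = 4.667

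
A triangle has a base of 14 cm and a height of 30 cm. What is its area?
Area = (1/2) * base * height
Area = (1/2) * 14 * 30
Area = 210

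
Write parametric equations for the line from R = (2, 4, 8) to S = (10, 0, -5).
Direction vector d = S - R = (8, -4, -13)
x = 2 + 8t, y = 4 - 4t, z = 8 - 13t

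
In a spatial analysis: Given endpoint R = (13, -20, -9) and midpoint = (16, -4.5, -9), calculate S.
S = (2×16 - 13, 2×(-4.5) - (-20), 2×(-9) - (-9)) = (19, 11, -9)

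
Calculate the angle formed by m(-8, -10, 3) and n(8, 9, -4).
m·n = -166, |m|² = 173, |n|² = 161
cos θ = -166/√27853 ≈ -0.9947
θ ≈ 174.1°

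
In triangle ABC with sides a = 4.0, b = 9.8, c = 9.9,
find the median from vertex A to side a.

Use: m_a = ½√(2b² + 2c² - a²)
m_a = ½√(2·9.8² + 2·9.9² - 4.0²)
m_a = ½√(192.08 + 196.02 - 16) = ½√372.1 = 9.645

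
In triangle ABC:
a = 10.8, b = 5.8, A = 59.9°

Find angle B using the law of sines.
sin(B)/b = sin(A)/a
sin(B) = b·sin(A)/a = 5.8·sin(59.9°)/10.8 = 0.464618
B = arcsin(0.464618) = 27.69°  (b ≤ a, so B ≤ A and the acute solution is unique)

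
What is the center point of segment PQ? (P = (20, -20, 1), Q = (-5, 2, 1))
Midpoint = ((20-5)/2, (-20+2)/2, (1+1)/2) = (7.5, -9, 1)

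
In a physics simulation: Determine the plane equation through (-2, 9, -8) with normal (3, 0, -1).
d = n·P = (3)(-2) + (0)(9) + (-1)(-8) = 2
Plane: 3x - z = 2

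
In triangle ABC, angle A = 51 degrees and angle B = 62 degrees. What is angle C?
Sum of angles in a triangle = 180 degrees
Third angle = 180 - 51 - 62
Third angle = 67 degrees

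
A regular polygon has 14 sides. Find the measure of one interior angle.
Interior angle of a regular n-gon = (n-2)*180/n
Interior angle = (14-2)*180/14
Interior angle = 12*180/14
Interior angle = 2160/14
Interior angle = 154.29 degrees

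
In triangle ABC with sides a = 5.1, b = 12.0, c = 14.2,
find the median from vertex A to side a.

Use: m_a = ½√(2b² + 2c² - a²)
m_a = ½√(2·12.0² + 2·14.2² - 5.1²)
m_a = ½√(288 + 403.28 - 26.01) = ½√665.27 = 12.9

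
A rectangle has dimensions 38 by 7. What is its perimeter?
Perimeter = 2 * (length + width)
Perimeter = 2 * (38 + 7)
Perimeter = 2 * 45
Perimeter = 90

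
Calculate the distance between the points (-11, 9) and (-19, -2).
Using the distance formula: d = sqrt((x₂-x₁)² + (y₂-y₁)²)
dx = (-19) - (-11) = -8
dy = (-2) - 9 = -11
d = sqrt((-8)² + (-11)²) = sqrt(64 + 121) = sqrt(185) = 13.60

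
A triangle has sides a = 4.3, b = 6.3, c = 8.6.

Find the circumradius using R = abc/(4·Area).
s = (a+b+c)/2 = 9.6
Area = √(s(s-a)(s-b)(s-c)) = √(9.6·5.3·3.3·1) = 12.9578
R = abc/(4·Area) = (4.3·6.3·8.6)/(4·12.9578) = 232.974/51.8312 = 4.495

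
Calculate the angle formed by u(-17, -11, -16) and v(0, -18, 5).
u·v = 118, |u|² = 666, |v|² = 349
cos θ = 118/√232434 ≈ 0.2448
θ ≈ 75.83°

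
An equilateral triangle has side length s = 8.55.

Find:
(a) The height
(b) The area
(a) Height h = s·√3/2 = 8.55·√3/2 = 7.405
(b) Area = (√3/4)·s² = (√3/4)·8.55² = (√3/4)·73.1025 = 31.65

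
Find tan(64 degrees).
tan(64 degrees) = 2.0503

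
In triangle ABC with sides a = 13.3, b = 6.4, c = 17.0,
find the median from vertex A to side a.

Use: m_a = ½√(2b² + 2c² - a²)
m_a = ½√(2·6.4² + 2·17.0² - 13.3²)
m_a = ½√(81.92 + 578 - 176.89) = ½√483.03 = 10.99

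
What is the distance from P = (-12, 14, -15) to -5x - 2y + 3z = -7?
d = |(-5)(-12) + (-2)(14) + 3(-15) - (-7)| / √((-5)² + (-2)² + 3²) = 6/√38 = 0.9733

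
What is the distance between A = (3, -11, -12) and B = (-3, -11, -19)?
d = √[(-6)² + (0)² + (-7)²] = √85 = 9.22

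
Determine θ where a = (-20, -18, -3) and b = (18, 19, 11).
a·b = -735, |a|² = 733, |b|² = 806
cos θ = -735/√590798 ≈ -0.9562
θ ≈ 163.0°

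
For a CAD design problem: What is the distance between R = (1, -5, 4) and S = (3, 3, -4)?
d = √[(2)² + (8)² + (-8)²] = √132 = 11.49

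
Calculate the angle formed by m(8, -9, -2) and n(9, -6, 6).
m·n = 114, |m|² = 149, |n|² = 153
cos θ = 114/√22797 ≈ 0.755
θ ≈ 40.97°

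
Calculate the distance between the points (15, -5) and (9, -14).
Using the distance formula: d = sqrt((x₂-x₁)² + (y₂-y₁)²)
dx = 9 - 15 = -6
dy = (-14) - (-5) = -9
d = sqrt((-6)² + (-9)²) = sqrt(36 + 81) = sqrt(117) = 10.82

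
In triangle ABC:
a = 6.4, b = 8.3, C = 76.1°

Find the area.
Using A = ½ab·sin(C):
A = ½·6.4·8.3·sin(76.1°) = ½·53.12·0.970716 = 25.78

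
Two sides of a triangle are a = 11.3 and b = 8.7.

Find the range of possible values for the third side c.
By the triangle inequality: |a - b| < c < a + b
|11.3 - 8.7| < c < 11.3 + 8.7
2.6 < c < 20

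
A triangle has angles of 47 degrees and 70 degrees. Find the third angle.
Sum of angles in a triangle = 180 degrees
Third angle = 180 - 47 - 70
Third angle = 63 degrees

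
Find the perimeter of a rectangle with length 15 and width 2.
Perimeter = 2 * (length + width)
Perimeter = 2 * (15 + 2)
Perimeter = 2 * 17
Perimeter = 34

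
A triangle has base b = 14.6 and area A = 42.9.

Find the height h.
A = ½bh  →  h = 2A/b
h = 2·42.9/14.6 = 5.877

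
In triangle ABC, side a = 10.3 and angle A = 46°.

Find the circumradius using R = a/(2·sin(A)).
R = a/(2·sin(A)) = 10.3/(2·sin(46°))
R = 10.3/(2·0.719340) = 10.3/1.438680 = 7.159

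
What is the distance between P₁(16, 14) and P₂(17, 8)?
Using the distance formula: d = sqrt((x₂-x₁)² + (y₂-y₁)²)
dx = 17 - 16 = 1
dy = 8 - 14 = -6
d = sqrt(1² + (-6)²) = sqrt(1 + 36) = sqrt(37) = 6.08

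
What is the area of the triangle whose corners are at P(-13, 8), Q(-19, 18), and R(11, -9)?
Using the coordinate formula: Area = (1/2)|x₁(y₂-y₃) + x₂(y₃-y₁) + x₃(y₁-y₂)|
Area = (1/2)|(-13)(18-(-9)) + (-19)((-9)-8) + 11(8-18)|
Area = (1/2)|(-13)*27 + (-19)*(-17) + 11*(-10)|
Area = (1/2)|(-351) + 323 + (-110)|
Area = (1/2)*138 = 69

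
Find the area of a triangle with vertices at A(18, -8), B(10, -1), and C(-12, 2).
Using the coordinate formula: Area = (1/2)|x₁(y₂-y₃) + x₂(y₃-y₁) + x₃(y₁-y₂)|
Area = (1/2)|18((-1)-2) + 10(2-(-8)) + (-12)((-8)-(-1))|
Area = (1/2)|18*(-3) + 10*10 + (-12)*(-7)|
Area = (1/2)|(-54) + 100 + 84|
Area = (1/2)*130 = 65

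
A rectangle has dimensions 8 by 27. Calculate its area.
Area = length * width
Area = 8 * 27
Area = 216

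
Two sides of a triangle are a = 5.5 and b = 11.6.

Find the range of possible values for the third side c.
By the triangle inequality: |a - b| < c < a + b
|5.5 - 11.6| < c < 5.5 + 11.6
6.1 < c < 17.1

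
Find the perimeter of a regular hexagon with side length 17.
Perimeter = number of sides * side length
Perimeter = 6 * 17
Perimeter = 102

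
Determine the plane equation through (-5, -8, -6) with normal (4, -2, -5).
d = n·P = (4)(-5) + (-2)(-8) + (-5)(-6) = 26
Plane: 4x - 2y - 5z = 26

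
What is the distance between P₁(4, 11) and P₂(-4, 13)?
Using the distance formula: d = sqrt((x₂-x₁)² + (y₂-y₁)²)
dx = (-4) - 4 = -8
dy = 13 - 11 = 2
d = sqrt((-8)² + 2²) = sqrt(64 + 4) = sqrt(68) = 8.25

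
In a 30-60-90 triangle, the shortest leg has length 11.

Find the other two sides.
Long leg = 11√3 = 19.05, Hypotenuse = 22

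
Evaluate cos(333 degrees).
cos(333 degrees) = 0.891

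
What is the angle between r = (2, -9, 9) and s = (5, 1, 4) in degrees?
r·s = 37, |r|² = 166, |s|² = 42
cos θ = 37/√6972 ≈ 0.4431
θ ≈ 63.7°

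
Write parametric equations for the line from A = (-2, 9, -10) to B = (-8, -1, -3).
Direction vector d = B - A = (-6, -10, 7)
x = -2 - 6t, y = 9 - 10t, z = -10 + 7t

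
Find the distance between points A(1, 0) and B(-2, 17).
Using the distance formula: d = sqrt((x₂-x₁)² + (y₂-y₁)²)
dx = (-2) - 1 = -3
dy = 17 - 0 = 17
d = sqrt((-3)² + 17²) = sqrt(9 + 289) = sqrt(298) = 17.26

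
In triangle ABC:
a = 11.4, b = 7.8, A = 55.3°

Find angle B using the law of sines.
sin(B)/b = sin(A)/a
sin(B) = b·sin(A)/a = 7.8·sin(55.3°)/11.4 = 0.562520
B = arcsin(0.562520) = 34.23°  (b ≤ a, so B ≤ A and the acute solution is unique)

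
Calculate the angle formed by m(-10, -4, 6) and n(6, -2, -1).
m·n = -58, |m|² = 152, |n|² = 41
cos θ = -58/√6232 ≈ -0.7347
θ ≈ 137.3°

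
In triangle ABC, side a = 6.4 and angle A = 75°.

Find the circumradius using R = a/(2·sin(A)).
R = a/(2·sin(A)) = 6.4/(2·sin(75°))
R = 6.4/(2·0.965926) = 6.4/1.931852 = 3.313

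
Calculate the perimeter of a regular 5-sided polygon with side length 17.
Perimeter = number of sides * side length
Perimeter = 5 * 17
Perimeter = 85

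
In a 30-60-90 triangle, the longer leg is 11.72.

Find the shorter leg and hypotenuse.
In a 30-60-90 triangle, sides are in ratio 1 : √3 : 2.
Long leg = short leg·√3  →  short leg = 11.72/√3 = 6.767
Hypotenuse = 2·(short leg) = 2·11.72/√3 = 13.53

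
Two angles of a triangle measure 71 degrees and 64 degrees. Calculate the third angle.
Sum of angles in a triangle = 180 degrees
Third angle = 180 - 71 - 64
Third angle = 45 degrees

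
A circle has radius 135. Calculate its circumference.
Circumference = 2 * pi * r
Circumference = 2 * pi * 135
Circumference = 848.23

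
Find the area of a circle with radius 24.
Area = pi * r²
Area = pi * 24²
Area = pi * 576
Area = 1809.56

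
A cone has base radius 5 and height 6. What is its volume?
Volume = (1/3) * pi * r² * h
Volume = (1/3) * pi * 5² * 6
Volume = (1/3) * pi * 25 * 6
Volume = (1/3) * pi * 150
Volume = 157.08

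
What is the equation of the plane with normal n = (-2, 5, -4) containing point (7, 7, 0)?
d = n·P = (-2)(7) + (5)(7) + (-4)(0) = 21
Plane: -2x + 5y - 4z = 21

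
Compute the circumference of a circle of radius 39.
Circumference = 2 * pi * r
Circumference = 2 * pi * 39
Circumference = 245.04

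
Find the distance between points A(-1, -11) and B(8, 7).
Using the distance formula: d = sqrt((x₂-x₁)² + (y₂-y₁)²)
dx = 8 - (-1) = 9
dy = 7 - (-11) = 18
d = sqrt(9² + 18²) = sqrt(81 + 324) = sqrt(405) = 20.12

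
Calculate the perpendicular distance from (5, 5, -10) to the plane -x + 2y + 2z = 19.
d = |(-1)(5) + 2(5) + 2(-10) - (19)| / √((-1)² + 2² + 2²) = 34/√9 = 11.33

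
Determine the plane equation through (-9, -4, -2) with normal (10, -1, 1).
d = n·P = (10)(-9) + (-1)(-4) + (1)(-2) = -88
Plane: 10x - y + z = -88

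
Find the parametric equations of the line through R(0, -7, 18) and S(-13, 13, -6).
Direction vector d = S - R = (-13, 20, -24)
x = 0 - 13t, y = -7 + 20t, z = 18 - 24t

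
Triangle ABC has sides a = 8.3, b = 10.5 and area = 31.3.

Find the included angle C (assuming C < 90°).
Area = ½ab·sin(C)  →  sin(C) = 2·Area/(ab)
sin(C) = 2·31.3/(8.3·10.5) = 0.718302
C = arcsin(0.718302) = 45.91°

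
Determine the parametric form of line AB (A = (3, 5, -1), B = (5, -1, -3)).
Direction vector d = B - A = (2, -6, -2)
x = 3 + 2t, y = 5 - 6t, z = -1 - 2t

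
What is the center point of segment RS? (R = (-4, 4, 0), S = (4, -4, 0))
Midpoint = ((-4+4)/2, (4-4)/2, (0+0)/2) = (0, 0, 0)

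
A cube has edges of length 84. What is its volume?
Volume = s³
Volume = 84³
Volume = 592704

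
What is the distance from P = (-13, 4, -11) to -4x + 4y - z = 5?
d = |(-4)(-13) + 4(4) + (-1)(-11) - (5)| / √((-4)² + 4² + (-1)²) = 74/√33 = 12.88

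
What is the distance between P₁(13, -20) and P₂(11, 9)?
Using the distance formula: d = sqrt((x₂-x₁)² + (y₂-y₁)²)
dx = 11 - 13 = -2
dy = 9 - (-20) = 29
d = sqrt((-2)² + 29²) = sqrt(4 + 841) = sqrt(845) = 29.07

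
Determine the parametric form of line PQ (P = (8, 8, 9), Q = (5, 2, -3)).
Direction vector d = Q - P = (-3, -6, -12)
x = 8 - 3t, y = 8 - 6t, z = 9 - 12t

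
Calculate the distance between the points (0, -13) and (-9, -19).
Using the distance formula: d = sqrt((x₂-x₁)² + (y₂-y₁)²)
dx = (-9) - 0 = -9
dy = (-19) - (-13) = -6
d = sqrt((-9)² + (-6)²) = sqrt(81 + 36) = sqrt(117) = 10.82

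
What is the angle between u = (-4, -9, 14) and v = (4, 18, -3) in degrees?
u·v = -220, |u|² = 293, |v|² = 349
cos θ = -220/√102257 ≈ -0.688
θ ≈ 133.5°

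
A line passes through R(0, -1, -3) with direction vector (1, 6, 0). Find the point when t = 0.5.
P(0.5) = (0 + 1(0.5), -1 + 6(0.5), -3 + 0(0.5)) = (0.5, 2, -3)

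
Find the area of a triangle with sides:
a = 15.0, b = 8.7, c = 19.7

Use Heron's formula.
s = (a+b+c)/2 = (15.0+8.7+19.7)/2 = 21.7
A = √(s(s-a)(s-b)(s-c)) = √(21.7·6.7·13·2)
A = √3780.14 = 61.48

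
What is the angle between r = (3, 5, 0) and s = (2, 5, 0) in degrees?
r·s = 31, |r|² = 34, |s|² = 29
cos θ = 31/√986 ≈ 0.9872
θ ≈ 9.162°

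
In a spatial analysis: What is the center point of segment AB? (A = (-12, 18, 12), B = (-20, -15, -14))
Midpoint = ((-12-20)/2, (18-15)/2, (12-14)/2) = (-16, 1.5, -1)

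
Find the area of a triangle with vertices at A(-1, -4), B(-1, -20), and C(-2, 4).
Using the coordinate formula: Area = (1/2)|x₁(y₂-y₃) + x₂(y₃-y₁) + x₃(y₁-y₂)|
Area = (1/2)|(-1)((-20)-4) + (-1)(4-(-4)) + (-2)((-4)-(-20))|
Area = (1/2)|(-1)*(-24) + (-1)*8 + (-2)*16|
Area = (1/2)|24 + (-8) + (-32)|
Area = (1/2)*16 = 8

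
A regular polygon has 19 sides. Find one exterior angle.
Exterior angle of a regular n-gon = 360/n
Exterior angle = 360/19
Exterior angle = 18.95 degrees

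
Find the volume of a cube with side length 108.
Volume = s³
Volume = 108³
Volume = 1259712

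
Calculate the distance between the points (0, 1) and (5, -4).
Using the distance formula: d = sqrt((x₂-x₁)² + (y₂-y₁)²)
dx = 5 - 0 = 5
dy = (-4) - 1 = -5
d = sqrt(5² + (-5)²) = sqrt(25 + 25) = sqrt(50) = 7.07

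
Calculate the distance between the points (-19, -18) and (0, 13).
Using the distance formula: d = sqrt((x₂-x₁)² + (y₂-y₁)²)
dx = 0 - (-19) = 19
dy = 13 - (-18) = 31
d = sqrt(19² + 31²) = sqrt(361 + 961) = sqrt(1322) = 36.36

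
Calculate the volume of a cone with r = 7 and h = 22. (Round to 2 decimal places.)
Volume = (1/3) * pi * r² * h
Volume = (1/3) * pi * 7² * 22
Volume = (1/3) * pi * 49 * 22
Volume = (1/3) * pi * 1078
Volume = 1128.88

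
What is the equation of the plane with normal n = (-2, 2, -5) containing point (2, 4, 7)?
d = n·P = (-2)(2) + (2)(4) + (-5)(7) = -31
Plane: -2x + 2y - 5z = -31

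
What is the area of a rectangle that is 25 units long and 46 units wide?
Area = length * width
Area = 25 * 46
Area = 1150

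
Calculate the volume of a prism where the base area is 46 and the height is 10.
Volume = base area * height
Volume = 46 * 10
Volume = 460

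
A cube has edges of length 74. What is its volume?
Volume = s³
Volume = 74³
Volume = 405224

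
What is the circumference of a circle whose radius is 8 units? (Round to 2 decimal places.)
Circumference = 2 * pi * r
Circumference = 2 * pi * 8
Circumference = 50.27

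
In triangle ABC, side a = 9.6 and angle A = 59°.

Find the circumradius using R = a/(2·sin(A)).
R = a/(2·sin(A)) = 9.6/(2·sin(59°))
R = 9.6/(2·0.857167) = 9.6/1.714335 = 5.6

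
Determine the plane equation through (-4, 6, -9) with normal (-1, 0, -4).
d = n·P = (-1)(-4) + (0)(6) + (-4)(-9) = 40
Plane: -x - 4z = 40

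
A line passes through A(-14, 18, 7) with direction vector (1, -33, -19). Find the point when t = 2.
P(2) = (-14 + 1(2), 18 + (-33)(2), 7 + (-19)(2)) = (-12, -48, -31)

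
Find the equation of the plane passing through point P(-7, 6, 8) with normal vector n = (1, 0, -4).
d = n·P = (1)(-7) + (0)(6) + (-4)(8) = -39
Plane: x - 4z = -39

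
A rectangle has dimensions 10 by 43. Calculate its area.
Area = length * width
Area = 10 * 43
Area = 430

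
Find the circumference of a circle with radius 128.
Circumference = 2 * pi * r
Circumference = 2 * pi * 128
Circumference = 804.25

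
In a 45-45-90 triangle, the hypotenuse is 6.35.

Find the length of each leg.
In a 45-45-90 triangle, hypotenuse = leg·√2  →  leg = hypotenuse/√2
leg = 6.35/√2 = 4.49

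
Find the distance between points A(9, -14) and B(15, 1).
Using the distance formula: d = sqrt((x₂-x₁)² + (y₂-y₁)²)
dx = 15 - 9 = 6
dy = 1 - (-14) = 15
d = sqrt(6² + 15²) = sqrt(36 + 225) = sqrt(261) = 16.16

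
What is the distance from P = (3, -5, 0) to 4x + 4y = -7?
d = |4(3) + 4(-5) + 0(0) - (-7)| / √(4² + 4² + 0²) = 1/√32 = 0.1768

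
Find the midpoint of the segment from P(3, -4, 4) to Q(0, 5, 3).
Midpoint = ((3+0)/2, (-4+5)/2, (4+3)/2) = (1.5, 0.5, 3.5)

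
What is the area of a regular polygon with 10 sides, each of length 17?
For a regular 10-gon with side length s = 17:
Apothem a = s / (2*tan(pi/10)) = 17 / (2*tan(pi/10)) ≈ 26.1603
Perimeter P = 10 * 17 = 170
Area = (1/2) * P * a = (1/2) * 170 * 26.1603 = 2223.63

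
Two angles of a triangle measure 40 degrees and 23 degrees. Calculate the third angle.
Sum of angles in a triangle = 180 degrees
Third angle = 180 - 40 - 23
Third angle = 117 degrees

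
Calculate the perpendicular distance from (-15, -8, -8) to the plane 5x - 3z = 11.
d = |5(-15) + 0(-8) + (-3)(-8) - (11)| / √(5² + 0² + (-3)²) = 62/√34 = 10.63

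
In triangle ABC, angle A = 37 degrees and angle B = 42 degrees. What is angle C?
Sum of angles in a triangle = 180 degrees
Third angle = 180 - 37 - 42
Third angle = 101 degrees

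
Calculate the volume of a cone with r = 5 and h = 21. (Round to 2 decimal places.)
Volume = (1/3) * pi * r² * h
Volume = (1/3) * pi * 5² * 21
Volume = (1/3) * pi * 25 * 21
Volume = (1/3) * pi * 525
Volume = 549.78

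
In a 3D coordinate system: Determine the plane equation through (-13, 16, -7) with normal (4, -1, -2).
d = n·P = (4)(-13) + (-1)(16) + (-2)(-7) = -54
Plane: 4x - y - 2z = -54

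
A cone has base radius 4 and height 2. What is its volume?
Volume = (1/3) * pi * r² * h
Volume = (1/3) * pi * 4² * 2
Volume = (1/3) * pi * 16 * 2
Volume = (1/3) * pi * 32
Volume = 33.51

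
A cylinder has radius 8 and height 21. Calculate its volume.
Volume = pi * r² * h
Volume = pi * 8² * 21
Volume = pi * 64 * 21
Volume = pi * 1344
Volume = 4222.30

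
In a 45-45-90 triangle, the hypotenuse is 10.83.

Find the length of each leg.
In a 45-45-90 triangle, hypotenuse = leg·√2  →  leg = hypotenuse/√2
leg = 10.83/√2 = 7.658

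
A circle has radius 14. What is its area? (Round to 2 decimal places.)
Area = pi * r²
Area = pi * 14²
Area = pi * 196
Area = 615.75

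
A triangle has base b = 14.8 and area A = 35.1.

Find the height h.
A = ½bh  →  h = 2A/b
h = 2·35.1/14.8 = 4.743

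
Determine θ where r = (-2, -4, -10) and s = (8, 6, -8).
r·s = 40, |r|² = 120, |s|² = 164
cos θ = 40/√19680 ≈ 0.2851
θ ≈ 73.43°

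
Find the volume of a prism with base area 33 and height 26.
Volume = base area * height
Volume = 33 * 26
Volume = 858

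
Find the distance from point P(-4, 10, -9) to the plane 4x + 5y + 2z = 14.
d = |4(-4) + 5(10) + 2(-9) - (14)| / √(4² + 5² + 2²) = 2/√45 = 0.2981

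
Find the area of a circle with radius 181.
Area = pi * r²
Area = pi * 181²
Area = pi * 32761
Area = 102921.72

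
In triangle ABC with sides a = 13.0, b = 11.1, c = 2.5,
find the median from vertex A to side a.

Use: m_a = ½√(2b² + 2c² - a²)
m_a = ½√(2·11.1² + 2·2.5² - 13.0²)
m_a = ½√(246.42 + 12.5 - 169) = ½√89.92 = 4.741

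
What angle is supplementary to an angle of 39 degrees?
Supplementary angles sum to 180 degrees.
Other angle = 180 - 39
Other angle = 141 degrees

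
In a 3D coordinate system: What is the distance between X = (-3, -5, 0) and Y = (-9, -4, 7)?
d = √[(-6)² + (1)² + (7)²] = √86 = 9.274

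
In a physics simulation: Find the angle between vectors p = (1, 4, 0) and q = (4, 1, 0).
p·q = 8, |p|² = 17, |q|² = 17
cos θ = 8/√289 ≈ 0.4706
θ ≈ 61.93°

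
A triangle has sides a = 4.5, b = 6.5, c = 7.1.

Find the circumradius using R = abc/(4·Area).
s = (a+b+c)/2 = 9.05
Area = √(s(s-a)(s-b)(s-c)) = √(9.05·4.55·2.55·1.95) = 14.3093
R = abc/(4·Area) = (4.5·6.5·7.1)/(4·14.3093) = 207.675/57.2372 = 3.628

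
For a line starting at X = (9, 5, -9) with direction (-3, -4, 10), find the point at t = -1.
P(-1) = (9 + (-3)(-1), 5 + (-4)(-1), -9 + 10(-1)) = (12, 9, -19)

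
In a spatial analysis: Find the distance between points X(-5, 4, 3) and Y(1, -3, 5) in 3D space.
d = √[(6)² + (-7)² + (2)²] = √89 = 9.434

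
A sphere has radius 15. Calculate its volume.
Volume = (4/3) * pi * r³
Volume = (4/3) * pi * 15³
Volume = (4/3) * pi * 3375
Volume = 14137.17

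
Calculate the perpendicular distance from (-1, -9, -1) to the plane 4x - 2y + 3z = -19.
d = |4(-1) + (-2)(-9) + 3(-1) - (-19)| / √(4² + (-2)² + 3²) = 30/√29 = 5.571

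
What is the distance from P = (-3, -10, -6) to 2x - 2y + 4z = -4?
d = |2(-3) + (-2)(-10) + 4(-6) - (-4)| / √(2² + (-2)² + 4²) = 6/√24 = 1.225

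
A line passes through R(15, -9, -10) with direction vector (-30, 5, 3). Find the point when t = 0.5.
P(0.5) = (15 + (-30)(0.5), -9 + 5(0.5), -10 + 3(0.5)) = (0, -6.5, -8.5)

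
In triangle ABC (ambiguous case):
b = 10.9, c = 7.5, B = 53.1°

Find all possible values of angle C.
sin(C)/c = sin(B)/b  →  sin(C) = c·sin(B)/b = 7.5·sin(53.1°)/10.9 = 0.550242
C₁ = arcsin(0.550242) = 33.38°,  C₂ = 180° - C₁ = 146.62°
Check C₂: A = 180° - 53.1° - 146.62° = -19.72° ≤ 0, rejected
C = 33.38° (one solution)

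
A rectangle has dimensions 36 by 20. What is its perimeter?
Perimeter = 2 * (length + width)
Perimeter = 2 * (36 + 20)
Perimeter = 2 * 56
Perimeter = 112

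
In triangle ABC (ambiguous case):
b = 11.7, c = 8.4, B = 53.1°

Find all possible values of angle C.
sin(C)/c = sin(B)/b  →  sin(C) = c·sin(B)/b = 8.4·sin(53.1°)/11.7 = 0.574133
C₁ = arcsin(0.574133) = 35.04°,  C₂ = 180° - C₁ = 144.96°
Check C₂: A = 180° - 53.1° - 144.96° = -18.06° ≤ 0, rejected
C = 35.04° (one solution)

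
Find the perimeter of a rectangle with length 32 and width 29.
Perimeter = 2 * (length + width)
Perimeter = 2 * (32 + 29)
Perimeter = 2 * 61
Perimeter = 122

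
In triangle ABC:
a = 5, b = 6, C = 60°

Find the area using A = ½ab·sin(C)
A = ½·5·6·sin(60°) = ½·30·0.866025 = 12.99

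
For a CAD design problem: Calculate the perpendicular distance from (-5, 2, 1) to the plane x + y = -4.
d = |1(-5) + 1(2) + 0(1) - (-4)| / √(1² + 1² + 0²) = 1/√2 = 0.7071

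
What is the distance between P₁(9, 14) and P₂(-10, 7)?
Using the distance formula: d = sqrt((x₂-x₁)² + (y₂-y₁)²)
dx = (-10) - 9 = -19
dy = 7 - 14 = -7
d = sqrt((-19)² + (-7)²) = sqrt(361 + 49) = sqrt(410) = 20.25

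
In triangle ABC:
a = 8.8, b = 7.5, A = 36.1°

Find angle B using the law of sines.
sin(B)/b = sin(A)/a
sin(B) = b·sin(A)/a = 7.5·sin(36.1°)/8.8 = 0.502156
B = arcsin(0.502156) = 30.14°  (b ≤ a, so B ≤ A and the acute solution is unique)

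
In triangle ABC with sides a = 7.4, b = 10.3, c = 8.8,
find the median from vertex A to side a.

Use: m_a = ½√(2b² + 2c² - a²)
m_a = ½√(2·10.3² + 2·8.8² - 7.4²)
m_a = ½√(212.18 + 154.88 - 54.76) = ½√312.3 = 8.836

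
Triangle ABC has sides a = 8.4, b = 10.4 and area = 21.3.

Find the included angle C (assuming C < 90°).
Area = ½ab·sin(C)  →  sin(C) = 2·Area/(ab)
sin(C) = 2·21.3/(8.4·10.4) = 0.487637
C = arcsin(0.487637) = 29.19°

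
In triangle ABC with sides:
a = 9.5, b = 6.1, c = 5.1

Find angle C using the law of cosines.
cos(C) = (a² + b² - c²)/(2ab)
cos(C) = (9.5² + 6.1² - 5.1²)/(2·9.5·6.1) = 101.45/115.9 = 0.875324
C = arccos(0.875324) = 28.92°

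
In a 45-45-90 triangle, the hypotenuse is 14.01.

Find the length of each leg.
In a 45-45-90 triangle, hypotenuse = leg·√2  →  leg = hypotenuse/√2
leg = 14.01/√2 = 9.907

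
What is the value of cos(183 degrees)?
cos(183 degrees) = -0.9986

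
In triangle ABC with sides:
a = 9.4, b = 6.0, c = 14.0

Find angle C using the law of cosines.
cos(C) = (a² + b² - c²)/(2ab)
cos(C) = (9.4² + 6.0² - 14.0²)/(2·9.4·6.0) = -71.64/112.8 = -0.635106
C = arccos(-0.635106) = 129.4°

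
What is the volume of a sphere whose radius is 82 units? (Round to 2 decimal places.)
Volume = (4/3) * pi * r³
Volume = (4/3) * pi * 82³
Volume = (4/3) * pi * 551368
Volume = 2309564.88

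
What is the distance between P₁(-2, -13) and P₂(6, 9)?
Using the distance formula: d = sqrt((x₂-x₁)² + (y₂-y₁)²)
dx = 6 - (-2) = 8
dy = 9 - (-13) = 22
d = sqrt(8² + 22²) = sqrt(64 + 484) = sqrt(548) = 23.41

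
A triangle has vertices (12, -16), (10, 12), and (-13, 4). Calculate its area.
Using the coordinate formula: Area = (1/2)|x₁(y₂-y₃) + x₂(y₃-y₁) + x₃(y₁-y₂)|
Area = (1/2)|12(12-4) + 10(4-(-16)) + (-13)((-16)-12)|
Area = (1/2)|12*8 + 10*20 + (-13)*(-28)|
Area = (1/2)|96 + 200 + 364|
Area = (1/2)*660 = 330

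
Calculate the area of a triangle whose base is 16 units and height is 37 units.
Area = (1/2) * base * height
Area = (1/2) * 16 * 37
Area = 296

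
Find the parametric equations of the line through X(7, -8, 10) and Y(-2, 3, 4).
Direction vector d = Y - X = (-9, 11, -6)
x = 7 - 9t, y = -8 + 11t, z = 10 - 6t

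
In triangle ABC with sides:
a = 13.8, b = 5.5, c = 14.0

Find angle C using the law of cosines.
cos(C) = (a² + b² - c²)/(2ab)
cos(C) = (13.8² + 5.5² - 14.0²)/(2·13.8·5.5) = 24.69/151.8 = 0.162648
C = arccos(0.162648) = 80.64°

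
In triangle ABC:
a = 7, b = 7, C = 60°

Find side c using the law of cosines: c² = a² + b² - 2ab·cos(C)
c² = 7² + 7² - 2·7·7·cos(60°)
c² = 49 + 49 - 98·0.5000 = 49
c = √49 = 7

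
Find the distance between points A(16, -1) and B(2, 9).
Using the distance formula: d = sqrt((x₂-x₁)² + (y₂-y₁)²)
dx = 2 - 16 = -14
dy = 9 - (-1) = 10
d = sqrt((-14)² + 10²) = sqrt(196 + 100) = sqrt(296) = 17.20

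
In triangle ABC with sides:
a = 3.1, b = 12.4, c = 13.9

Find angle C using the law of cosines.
cos(C) = (a² + b² - c²)/(2ab)
cos(C) = (3.1² + 12.4² - 13.9²)/(2·3.1·12.4) = -29.84/76.88 = -0.388137
C = arccos(-0.388137) = 112.8°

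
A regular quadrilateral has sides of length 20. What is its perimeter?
Perimeter = number of sides * side length
Perimeter = 4 * 20
Perimeter = 80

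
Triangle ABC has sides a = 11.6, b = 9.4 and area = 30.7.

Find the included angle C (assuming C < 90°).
Area = ½ab·sin(C)  →  sin(C) = 2·Area/(ab)
sin(C) = 2·30.7/(11.6·9.4) = 0.563096
C = arcsin(0.563096) = 34.27°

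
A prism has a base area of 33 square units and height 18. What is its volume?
Volume = base area * height
Volume = 33 * 18
Volume = 594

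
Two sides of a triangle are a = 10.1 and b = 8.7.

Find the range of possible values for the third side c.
By the triangle inequality: |a - b| < c < a + b
|10.1 - 8.7| < c < 10.1 + 8.7
1.4 < c < 18.8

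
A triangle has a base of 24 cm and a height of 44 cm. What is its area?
Area = (1/2) * base * height
Area = (1/2) * 24 * 44
Area = 528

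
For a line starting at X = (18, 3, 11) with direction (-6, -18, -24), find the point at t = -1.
P(-1) = (18 + (-6)(-1), 3 + (-18)(-1), 11 + (-24)(-1)) = (24, 21, 35)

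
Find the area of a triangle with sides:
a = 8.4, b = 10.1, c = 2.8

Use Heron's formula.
s = (a+b+c)/2 = (8.4+10.1+2.8)/2 = 10.65
A = √(s(s-a)(s-b)(s-c)) = √(10.65·2.25·0.55·7.85)
A = √103.458 = 10.17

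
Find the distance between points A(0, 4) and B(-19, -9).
Using the distance formula: d = sqrt((x₂-x₁)² + (y₂-y₁)²)
dx = (-19) - 0 = -19
dy = (-9) - 4 = -13
d = sqrt((-19)² + (-13)²) = sqrt(361 + 169) = sqrt(530) = 23.02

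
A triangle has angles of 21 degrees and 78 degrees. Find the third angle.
Sum of angles in a triangle = 180 degrees
Third angle = 180 - 21 - 78
Third angle = 81 degrees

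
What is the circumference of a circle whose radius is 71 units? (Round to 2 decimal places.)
Circumference = 2 * pi * r
Circumference = 2 * pi * 71
Circumference = 446.11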